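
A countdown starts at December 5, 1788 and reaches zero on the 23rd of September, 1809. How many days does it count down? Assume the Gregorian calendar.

7596

Dec 5, 1788 → Dec 5, 1789: 365 days.
Dec 5, 1789 → Dec 5, 1790: 365 days.
Dec 5, 1790 → Dec 5, 1791: 365 days.
Dec 5, 1791 → Dec 5, 1792: 366 days (Feb 29, 1792 is in that span).
Dec 5, 1792 → Dec 5, 1793: 365 days.
Dec 5, 1793 → Dec 5, 1794: 365 days.
Dec 5, 1794 → Dec 5, 1795: 365 days.
Dec 5, 1795 → Dec 5, 1796: 366 days (Feb 29, 1796 is in that span).
Dec 5, 1796 → Dec 5, 1797: 365 days.
Dec 5, 1797 → Dec 5, 1798: 365 days.
Dec 5, 1798 → Dec 5, 1799: 365 days.
Dec 5, 1799 → Dec 5, 1800: 365 days.
Dec 5, 1800 → Dec 5, 1801: 365 days.
Dec 5, 1801 → Dec 5, 1802: 365 days.
Dec 5, 1802 → Dec 5, 1803: 365 days.
Dec 5, 1803 → Dec 5, 1804: 366 days (Feb 29, 1804 is in that span).
Dec 5, 1804 → Dec 5, 1805: 365 days.
Dec 5, 1805 → Dec 5, 1806: 365 days.
Dec 5, 1806 → Dec 5, 1807: 365 days.
Dec 5, 1807 → Dec 5, 1808: 366 days (Feb 29, 1808 is in that span).
Dec 5, 1808 → Jan 5, 1809: 31 days (December has 31).
Jan 5, 1809 → Feb 5, 1809: 31 days (January has 31).
Feb 5, 1809 → Mar 5, 1809: 28 days (February has 28).
Mar 5, 1809 → Apr 5, 1809: 31 days (March has 31).
Apr 5, 1809 → May 5, 1809: 30 days (April has 30).
May 5, 1809 → Jun 5, 1809: 31 days (May has 31).
Jun 5, 1809 → Jul 5, 1809: 30 days (June has 30).
Jul 5, 1809 → Aug 5, 1809: 31 days (July has 31).
Aug 5, 1809 → Sep 5, 1809: 31 days (August has 31).
Sep 5, 1809 → Sep 23, 1809: 18 days.
Total: 7596 days.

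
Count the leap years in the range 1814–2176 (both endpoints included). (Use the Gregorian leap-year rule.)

Multiples of 4 in [1814,2176]: 91.
Of those, multiples of 100: 3 (not leap unless ÷400).
Multiples of 400: 1.
Leap years = 91 − 3 + 1 = 89.

89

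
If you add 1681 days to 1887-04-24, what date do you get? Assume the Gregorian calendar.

November 30, 1891

+366 (one year; includes Feb 29, 1888) → Apr 24, 1888 (1315 left).
+365 (one year) → Apr 24, 1889 (950 left).
+365 (one year) → Apr 24, 1890 (585 left).
+365 (one year) → Apr 24, 1891 (220 left).
Apr has 30 days: +7 → May 1, 1891 (213 left).
May has 31 days: +31 → Jun 1, 1891 (182 left).
Jun has 30 days: +30 → Jul 1, 1891 (152 left).
Jul has 31 days: +31 → Aug 1, 1891 (121 left).
Aug has 31 days: +31 → Sep 1, 1891 (90 left).
Sep has 30 days: +30 → Oct 1, 1891 (60 left).
Oct has 31 days: +31 → Nov 1, 1891 (29 left).
+29 → Nov 30, 1891.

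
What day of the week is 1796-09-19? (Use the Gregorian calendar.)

Doomsday rule: the anchor day for the 1700s is Sunday. For year 96: 96÷12 = 8 r 0, and 0÷4 = 0, so 8+0+0 = 8.
Sunday + 8 ≡ Monday — that's 1796's doomsday.
In September the doomsday date is Sep 5.
Sep 19 is 14 days after Sep 5; 14 mod 7 = 0, so Monday + 0 = Monday.

Monday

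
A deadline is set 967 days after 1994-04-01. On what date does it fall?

+365 (one year) → Apr 1, 1995 (602 left).
+366 (one year; includes Feb 29, 1996) → Apr 1, 1996 (236 left).
Apr has 30 days: +30 → May 1, 1996 (206 left).
May has 31 days: +31 → Jun 1, 1996 (175 left).
Jun has 30 days: +30 → Jul 1, 1996 (145 left).
Jul has 31 days: +31 → Aug 1, 1996 (114 left).
Aug has 31 days: +31 → Sep 1, 1996 (83 left).
Sep has 30 days: +30 → Oct 1, 1996 (53 left).
Oct has 31 days: +31 → Nov 1, 1996 (22 left).
+22 → Nov 23, 1996.

November 23, 1996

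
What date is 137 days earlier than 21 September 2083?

May 7, 2083

−21 → Aug 31, 2083 (end of Aug, 31 days; 116 left).
−31 → Jul 31, 2083 (end of Jul, 31 days; 85 left).
−31 → Jun 30, 2083 (end of Jun, 30 days; 54 left).
−30 → May 31, 2083 (end of May, 31 days; 24 left).
−24 → May 7, 2083.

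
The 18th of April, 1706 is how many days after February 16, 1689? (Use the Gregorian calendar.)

6269

Feb 16, 1689 → Feb 16, 1690: 365 days.
Feb 16, 1690 → Feb 16, 1691: 365 days.
Feb 16, 1691 → Feb 16, 1692: 365 days.
Feb 16, 1692 → Feb 16, 1693: 366 days (Feb 29, 1692 is in that span).
Feb 16, 1693 → Feb 16, 1694: 365 days.
Feb 16, 1694 → Feb 16, 1695: 365 days.
Feb 16, 1695 → Feb 16, 1696: 365 days.
Feb 16, 1696 → Feb 16, 1697: 366 days (Feb 29, 1696 is in that span).
Feb 16, 1697 → Feb 16, 1698: 365 days.
Feb 16, 1698 → Feb 16, 1699: 365 days.
Feb 16, 1699 → Feb 16, 1700: 365 days.
Feb 16, 1700 → Feb 16, 1701: 365 days.
Feb 16, 1701 → Feb 16, 1702: 365 days.
Feb 16, 1702 → Feb 16, 1703: 365 days.
Feb 16, 1703 → Feb 16, 1704: 365 days.
Feb 16, 1704 → Feb 16, 1705: 366 days (Feb 29, 1704 is in that span).
Feb 16, 1705 → Feb 16, 1706: 365 days.
Feb 16, 1706 → Mar 16, 1706: 28 days (February has 28).
Mar 16, 1706 → Apr 16, 1706: 31 days (March has 31).
Apr 16, 1706 → Apr 18, 1706: 2 days.
Total: 6269 days.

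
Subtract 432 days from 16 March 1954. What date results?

January 8, 1953

−365 (one year) → Mar 16, 1953 (67 left).
−16 → Feb 28, 1953 (end of Feb, 28 days; 51 left).
−28 → Jan 31, 1953 (end of Jan, 31 days; 23 left).
−23 → Jan 8, 1953.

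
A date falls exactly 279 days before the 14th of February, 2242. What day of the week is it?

Tuesday

First find the weekday of Feb 14, 2242. Doomsday rule: the anchor day for the 2200s is Friday. For year 42: 42÷12 = 3 r 6, and 6÷4 = 1, so 3+6+1 = 10.
Friday + 10 ≡ Monday — that's 2242's doomsday.
In February the doomsday date is Feb 28 (2242 is not a leap year).
Feb 14 is 14 days before Feb 28; 14 mod 7 = 0, so Monday − 0 = Monday.
279 mod 7 = 6, so 279 days before a Monday is Monday − 6 = Tuesday.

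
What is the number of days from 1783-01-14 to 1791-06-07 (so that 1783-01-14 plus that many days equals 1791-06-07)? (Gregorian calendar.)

Jan 14, 1783 → Jan 14, 1784: 365 days.
Jan 14, 1784 → Jan 14, 1785: 366 days (Feb 29, 1784 is in that span).
Jan 14, 1785 → Jan 14, 1786: 365 days.
Jan 14, 1786 → Jan 14, 1787: 365 days.
Jan 14, 1787 → Jan 14, 1788: 365 days.
Jan 14, 1788 → Jan 14, 1789: 366 days (Feb 29, 1788 is in that span).
Jan 14, 1789 → Jan 14, 1790: 365 days.
Jan 14, 1790 → Jan 14, 1791: 365 days.
Jan 14, 1791 → Feb 14, 1791: 31 days (January has 31).
Feb 14, 1791 → Mar 14, 1791: 28 days (February has 28).
Mar 14, 1791 → Apr 14, 1791: 31 days (March has 31).
Apr 14, 1791 → May 14, 1791: 30 days (April has 30).
May 14, 1791 → Jun 7, 1791: 24 days.
Total: 3066 days.

3066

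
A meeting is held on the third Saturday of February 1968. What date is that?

February 17, 1968

February 1, 1968 is a Thursday.
The first Saturday is therefore February 3 (2 days later).
The third Saturday is 3 + 2×7 = February 17.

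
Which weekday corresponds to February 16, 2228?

Saturday

Doomsday rule: the anchor day for the 2200s is Friday. For year 28: 28÷12 = 2 r 4, and 4÷4 = 1, so 2+4+1 = 7.
Friday + 7 ≡ Friday — that's 2228's doomsday.
In February the doomsday date is Feb 29 (2228 is a leap year (divisible by 4)).
Feb 16 is 13 days before Feb 29; 13 mod 7 = 6, so Friday − 6 = Saturday.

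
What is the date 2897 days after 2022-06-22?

+365 (one year) → Jun 22, 2023 (2532 left).
+366 (one year; includes Feb 29, 2024) → Jun 22, 2024 (2166 left).
+365 (one year) → Jun 22, 2025 (1801 left).
+365 (one year) → Jun 22, 2026 (1436 left).
+365 (one year) → Jun 22, 2027 (1071 left).
+366 (one year; includes Feb 29, 2028) → Jun 22, 2028 (705 left).
+365 (one year) → Jun 22, 2029 (340 left).
Jun has 30 days: +9 → Jul 1, 2029 (331 left).
Jul has 31 days: +31 → Aug 1, 2029 (300 left).
Aug has 31 days: +31 → Sep 1, 2029 (269 left).
Sep has 30 days: +30 → Oct 1, 2029 (239 left).
Oct has 31 days: +31 → Nov 1, 2029 (208 left).
Nov has 30 days: +30 → Dec 1, 2029 (178 left).
Dec has 31 days: +31 → Jan 1, 2030 (147 left).
Jan has 31 days: +31 → Feb 1, 2030 (116 left).
Feb has 28 days: +28 → Mar 1, 2030 (88 left).
Mar has 31 days: +31 → Apr 1, 2030 (57 left).
Apr has 30 days: +30 → May 1, 2030 (27 left).
+27 → May 28, 2030.

May 28, 2030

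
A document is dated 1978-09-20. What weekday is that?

January 1, 1978 is a Sunday.
Jan 1, 1978 → Feb 1, 1978: 31 days (January has 31).
Feb 1, 1978 → Mar 1, 1978: 28 days (February has 28).
Mar 1, 1978 → Apr 1, 1978: 31 days (March has 31).
Apr 1, 1978 → May 1, 1978: 30 days (April has 30).
May 1, 1978 → Jun 1, 1978: 31 days (May has 31).
Jun 1, 1978 → Jul 1, 1978: 30 days (June has 30).
Jul 1, 1978 → Aug 1, 1978: 31 days (July has 31).
Aug 1, 1978 → Sep 1, 1978: 31 days (August has 31).
Sep 1, 1978 → Sep 20, 1978: 19 days.
Total: 262 days.
262 mod 7 = 3, so Sunday + 3 = Wednesday.

Wednesday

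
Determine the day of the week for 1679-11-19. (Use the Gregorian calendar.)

Sunday

Doomsday rule: the anchor day for the 1600s is Tuesday. For year 79: 79÷12 = 6 r 7, and 7÷4 = 1, so 6+7+1 = 14.
Tuesday + 14 ≡ Tuesday — that's 1679's doomsday.
In November the doomsday date is Nov 7.
Nov 19 is 12 days after Nov 7; 12 mod 7 = 5, so Tuesday + 5 = Sunday.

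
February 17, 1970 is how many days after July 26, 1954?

Jul 26, 1954 → Jul 26, 1955: 365 days.
Jul 26, 1955 → Jul 26, 1956: 366 days (Feb 29, 1956 is in that span).
Jul 26, 1956 → Jul 26, 1957: 365 days.
Jul 26, 1957 → Jul 26, 1958: 365 days.
Jul 26, 1958 → Jul 26, 1959: 365 days.
Jul 26, 1959 → Jul 26, 1960: 366 days (Feb 29, 1960 is in that span).
Jul 26, 1960 → Jul 26, 1961: 365 days.
Jul 26, 1961 → Jul 26, 1962: 365 days.
Jul 26, 1962 → Jul 26, 1963: 365 days.
Jul 26, 1963 → Jul 26, 1964: 366 days (Feb 29, 1964 is in that span).
Jul 26, 1964 → Jul 26, 1965: 365 days.
Jul 26, 1965 → Jul 26, 1966: 365 days.
Jul 26, 1966 → Jul 26, 1967: 365 days.
Jul 26, 1967 → Jul 26, 1968: 366 days (Feb 29, 1968 is in that span).
Jul 26, 1968 → Jul 26, 1969: 365 days.
Jul 26, 1969 → Aug 26, 1969: 31 days (July has 31).
Aug 26, 1969 → Sep 26, 1969: 31 days (August has 31).
Sep 26, 1969 → Oct 26, 1969: 30 days (September has 30).
Oct 26, 1969 → Nov 26, 1969: 31 days (October has 31).
Nov 26, 1969 → Dec 26, 1969: 30 days (November has 30).
Dec 26, 1969 → Jan 26, 1970: 31 days (December has 31).
Jan 26, 1970 → Feb 17, 1970: 22 days.
Total: 5685 days.

5685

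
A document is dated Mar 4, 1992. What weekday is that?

January 1, 1992 is a Wednesday.
Jan 1, 1992 → Feb 1, 1992: 31 days (January has 31).
Feb 1, 1992 → Mar 1, 1992: 29 days (February has 29).
Mar 1, 1992 → Mar 4, 1992: 3 days.
Total: 63 days.
63 mod 7 = 0, so Wednesday + 0 = Wednesday.

Wednesday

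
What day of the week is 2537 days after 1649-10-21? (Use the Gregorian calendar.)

Sunday

First find the weekday of Oct 21, 1649. Doomsday rule: the anchor day for the 1600s is Tuesday. For year 49: 49÷12 = 4 r 1, and 1÷4 = 0, so 4+1+0 = 5.
Tuesday + 5 ≡ Sunday — that's 1649's doomsday.
In October the doomsday date is Oct 10.
Oct 21 is 11 days after Oct 10; 11 mod 7 = 4, so Sunday + 4 = Thursday.
2537 mod 7 = 3, so 2537 days after a Thursday is Thursday + 3 = Sunday.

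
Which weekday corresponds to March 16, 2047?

Doomsday rule: the anchor day for the 2000s is Tuesday. For year 47: 47÷12 = 3 r 11, and 11÷4 = 2, so 3+11+2 = 16.
Tuesday + 16 ≡ Thursday — that's 2047's doomsday.
In March the doomsday date is Mar 14.
Mar 16 is 2 days after Mar 14; 2 mod 7 = 2, so Thursday + 2 = Saturday.

Saturday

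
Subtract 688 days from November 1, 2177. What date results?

December 14, 2175

−365 (one year) → Nov 1, 2176 (323 left).
−1 → Oct 31, 2176 (end of Oct, 31 days; 322 left).
−31 → Sep 30, 2176 (end of Sep, 30 days; 291 left).
−30 → Aug 31, 2176 (end of Aug, 31 days; 261 left).
−31 → Jul 31, 2176 (end of Jul, 31 days; 230 left).
−31 → Jun 30, 2176 (end of Jun, 30 days; 199 left).
−30 → May 31, 2176 (end of May, 31 days; 169 left).
−31 → Apr 30, 2176 (end of Apr, 30 days; 138 left).
−30 → Mar 31, 2176 (end of Mar, 31 days; 108 left).
−31 → Feb 29, 2176 (end of Feb, 29 days; 77 left).
−29 → Jan 31, 2176 (end of Jan, 31 days; 48 left).
−31 → Dec 31, 2175 (end of Dec, 31 days; 17 left).
−17 → Dec 14, 2175.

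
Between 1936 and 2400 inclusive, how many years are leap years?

114

Multiples of 4 in [1936,2400]: 117.
Of those, multiples of 100: 5 (not leap unless ÷400).
Multiples of 400: 2.
Leap years = 117 − 5 + 2 = 114.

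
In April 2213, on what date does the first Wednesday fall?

April 7, 2213

April 1, 2213 is a Thursday.
The first Wednesday is therefore April 7 (6 days later).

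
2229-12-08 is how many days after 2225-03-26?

1718

Mar 26, 2225 → Mar 26, 2226: 365 days.
Mar 26, 2226 → Mar 26, 2227: 365 days.
Mar 26, 2227 → Mar 26, 2228: 366 days (Feb 29, 2228 is in that span).
Mar 26, 2228 → Mar 26, 2229: 365 days.
Mar 26, 2229 → Apr 26, 2229: 31 days (March has 31).
Apr 26, 2229 → May 26, 2229: 30 days (April has 30).
May 26, 2229 → Jun 26, 2229: 31 days (May has 31).
Jun 26, 2229 → Jul 26, 2229: 30 days (June has 30).
Jul 26, 2229 → Aug 26, 2229: 31 days (July has 31).
Aug 26, 2229 → Sep 26, 2229: 31 days (August has 31).
Sep 26, 2229 → Oct 26, 2229: 30 days (September has 30).
Oct 26, 2229 → Nov 26, 2229: 31 days (October has 31).
Nov 26, 2229 → Dec 8, 2229: 12 days.
Total: 1718 days.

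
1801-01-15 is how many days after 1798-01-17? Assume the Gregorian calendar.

1093

Jan 17, 1798 → Jan 17, 1799: 365 days.
Jan 17, 1799 → Jan 17, 1800: 365 days.
Jan 17, 1800 → Feb 17, 1800: 31 days (January has 31).
Feb 17, 1800 → Mar 17, 1800: 28 days (February has 28).
Mar 17, 1800 → Apr 17, 1800: 31 days (March has 31).
Apr 17, 1800 → May 17, 1800: 30 days (April has 30).
May 17, 1800 → Jun 17, 1800: 31 days (May has 31).
Jun 17, 1800 → Jul 17, 1800: 30 days (June has 30).
Jul 17, 1800 → Aug 17, 1800: 31 days (July has 31).
Aug 17, 1800 → Sep 17, 1800: 31 days (August has 31).
Sep 17, 1800 → Oct 17, 1800: 30 days (September has 30).
Oct 17, 1800 → Nov 17, 1800: 31 days (October has 31).
Nov 17, 1800 → Dec 17, 1800: 30 days (November has 30).
Dec 17, 1800 → Jan 15, 1801: 29 days.
Total: 1093 days.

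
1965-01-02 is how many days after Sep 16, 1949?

Sep 16, 1949 → Sep 16, 1950: 365 days.
Sep 16, 1950 → Sep 16, 1951: 365 days.
Sep 16, 1951 → Sep 16, 1952: 366 days (Feb 29, 1952 is in that span).
Sep 16, 1952 → Sep 16, 1953: 365 days.
Sep 16, 1953 → Sep 16, 1954: 365 days.
Sep 16, 1954 → Sep 16, 1955: 365 days.
Sep 16, 1955 → Sep 16, 1956: 366 days (Feb 29, 1956 is in that span).
Sep 16, 1956 → Sep 16, 1957: 365 days.
Sep 16, 1957 → Sep 16, 1958: 365 days.
Sep 16, 1958 → Sep 16, 1959: 365 days.
Sep 16, 1959 → Sep 16, 1960: 366 days (Feb 29, 1960 is in that span).
Sep 16, 1960 → Sep 16, 1961: 365 days.
Sep 16, 1961 → Sep 16, 1962: 365 days.
Sep 16, 1962 → Sep 16, 1963: 365 days.
Sep 16, 1963 → Sep 16, 1964: 366 days (Feb 29, 1964 is in that span).
Sep 16, 1964 → Oct 16, 1964: 30 days (September has 30).
Oct 16, 1964 → Nov 16, 1964: 31 days (October has 31).
Nov 16, 1964 → Dec 16, 1964: 30 days (November has 30).
Dec 16, 1964 → Jan 2, 1965: 17 days.
Total: 5587 days.

5587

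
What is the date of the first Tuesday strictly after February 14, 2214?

February 15, 2214

Feb 14, 2214 is a Monday.
From Monday to the next Tuesday is 1 day.
Feb 14, 2214 + 1 = Feb 15, 2214.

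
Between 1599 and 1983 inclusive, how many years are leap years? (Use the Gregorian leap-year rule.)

Multiples of 4 in [1599,1983]: 96.
Of those, multiples of 100: 4 (not leap unless ÷400).
Multiples of 400: 1.
Leap years = 96 − 4 + 1 = 93.

93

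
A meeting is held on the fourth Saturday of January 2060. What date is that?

January 24, 2060

January 1, 2060 is a Thursday.
The first Saturday is therefore January 3 (2 days later).
The fourth Saturday is 3 + 3×7 = January 24.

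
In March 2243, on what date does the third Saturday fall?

March 1, 2243 is a Wednesday.
The first Saturday is therefore March 4 (3 days later).
The third Saturday is 4 + 2×7 = March 18.

March 18, 2243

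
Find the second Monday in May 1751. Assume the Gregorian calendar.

May 10, 1751

May 1, 1751 is a Saturday.
The first Monday is therefore May 3 (2 days later).
The second Monday is 3 + 1×7 = May 10.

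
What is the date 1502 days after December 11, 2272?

+365 (one year) → Dec 11, 2273 (1137 left).
+365 (one year) → Dec 11, 2274 (772 left).
+365 (one year) → Dec 11, 2275 (407 left).
+366 (one year; includes Feb 29, 2276) → Dec 11, 2276 (41 left).
Dec has 31 days: +21 → Jan 1, 2277 (20 left).
+20 → Jan 21, 2277.

January 21, 2277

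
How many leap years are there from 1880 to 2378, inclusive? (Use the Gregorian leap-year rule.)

121

Multiples of 4 in [1880,2378]: 125.
Of those, multiples of 100: 5 (not leap unless ÷400).
Multiples of 400: 1.
Leap years = 125 − 5 + 1 = 121.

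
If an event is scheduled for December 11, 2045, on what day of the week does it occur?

Monday

Doomsday rule: the anchor day for the 2000s is Tuesday. For year 45: 45÷12 = 3 r 9, and 9÷4 = 2, so 3+9+2 = 14.
Tuesday + 14 ≡ Tuesday — that's 2045's doomsday.
In December the doomsday date is Dec 12.
Dec 11 is 1 day before Dec 12; 1 mod 7 = 1, so Tuesday − 1 = Monday.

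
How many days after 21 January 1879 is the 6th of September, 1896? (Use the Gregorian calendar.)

Jan 21, 1879 → Jan 21, 1880: 365 days.
Jan 21, 1880 → Jan 21, 1881: 366 days (Feb 29, 1880 is in that span).
Jan 21, 1881 → Jan 21, 1882: 365 days.
Jan 21, 1882 → Jan 21, 1883: 365 days.
Jan 21, 1883 → Jan 21, 1884: 365 days.
Jan 21, 1884 → Jan 21, 1885: 366 days (Feb 29, 1884 is in that span).
Jan 21, 1885 → Jan 21, 1886: 365 days.
Jan 21, 1886 → Jan 21, 1887: 365 days.
Jan 21, 1887 → Jan 21, 1888: 365 days.
Jan 21, 1888 → Jan 21, 1889: 366 days (Feb 29, 1888 is in that span).
Jan 21, 1889 → Jan 21, 1890: 365 days.
Jan 21, 1890 → Jan 21, 1891: 365 days.
Jan 21, 1891 → Jan 21, 1892: 365 days.
Jan 21, 1892 → Jan 21, 1893: 366 days (Feb 29, 1892 is in that span).
Jan 21, 1893 → Jan 21, 1894: 365 days.
Jan 21, 1894 → Jan 21, 1895: 365 days.
Jan 21, 1895 → Jan 21, 1896: 365 days.
Jan 21, 1896 → Feb 21, 1896: 31 days (January has 31).
Feb 21, 1896 → Mar 21, 1896: 29 days (February has 29).
Mar 21, 1896 → Apr 21, 1896: 31 days (March has 31).
Apr 21, 1896 → May 21, 1896: 30 days (April has 30).
May 21, 1896 → Jun 21, 1896: 31 days (May has 31).
Jun 21, 1896 → Jul 21, 1896: 30 days (June has 30).
Jul 21, 1896 → Aug 21, 1896: 31 days (July has 31).
Aug 21, 1896 → Sep 6, 1896: 16 days.
Total: 6438 days.

6438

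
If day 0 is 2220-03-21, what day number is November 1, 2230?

3877

Mar 21, 2220 → Mar 21, 2221: 365 days.
Mar 21, 2221 → Mar 21, 2222: 365 days.
Mar 21, 2222 → Mar 21, 2223: 365 days.
Mar 21, 2223 → Mar 21, 2224: 366 days (Feb 29, 2224 is in that span).
Mar 21, 2224 → Mar 21, 2225: 365 days.
Mar 21, 2225 → Mar 21, 2226: 365 days.
Mar 21, 2226 → Mar 21, 2227: 365 days.
Mar 21, 2227 → Mar 21, 2228: 366 days (Feb 29, 2228 is in that span).
Mar 21, 2228 → Mar 21, 2229: 365 days.
Mar 21, 2229 → Mar 21, 2230: 365 days.
Mar 21, 2230 → Apr 21, 2230: 31 days (March has 31).
Apr 21, 2230 → May 21, 2230: 30 days (April has 30).
May 21, 2230 → Jun 21, 2230: 31 days (May has 31).
Jun 21, 2230 → Jul 21, 2230: 30 days (June has 30).
Jul 21, 2230 → Aug 21, 2230: 31 days (July has 31).
Aug 21, 2230 → Sep 21, 2230: 31 days (August has 31).
Sep 21, 2230 → Oct 21, 2230: 30 days (September has 30).
Oct 21, 2230 → Nov 1, 2230: 11 days.
Total: 3877 days.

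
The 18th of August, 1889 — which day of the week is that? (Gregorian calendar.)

Sunday

Doomsday rule: the anchor day for the 1800s is Friday. For year 89: 89÷12 = 7 r 5, and 5÷4 = 1, so 7+5+1 = 13.
Friday + 13 ≡ Thursday — that's 1889's doomsday.
In August the doomsday date is Aug 8.
Aug 18 is 10 days after Aug 8; 10 mod 7 = 3, so Thursday + 3 = Sunday.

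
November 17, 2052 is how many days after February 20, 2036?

Feb 20, 2036 → Feb 20, 2037: 366 days (Feb 29, 2036 is in that span).
Feb 20, 2037 → Feb 20, 2038: 365 days.
Feb 20, 2038 → Feb 20, 2039: 365 days.
Feb 20, 2039 → Feb 20, 2040: 365 days.
Feb 20, 2040 → Feb 20, 2041: 366 days (Feb 29, 2040 is in that span).
Feb 20, 2041 → Feb 20, 2042: 365 days.
Feb 20, 2042 → Feb 20, 2043: 365 days.
Feb 20, 2043 → Feb 20, 2044: 365 days.
Feb 20, 2044 → Feb 20, 2045: 366 days (Feb 29, 2044 is in that span).
Feb 20, 2045 → Feb 20, 2046: 365 days.
Feb 20, 2046 → Feb 20, 2047: 365 days.
Feb 20, 2047 → Feb 20, 2048: 365 days.
Feb 20, 2048 → Feb 20, 2049: 366 days (Feb 29, 2048 is in that span).
Feb 20, 2049 → Feb 20, 2050: 365 days.
Feb 20, 2050 → Feb 20, 2051: 365 days.
Feb 20, 2051 → Feb 20, 2052: 365 days.
Feb 20, 2052 → Mar 20, 2052: 29 days (February has 29).
Mar 20, 2052 → Apr 20, 2052: 31 days (March has 31).
Apr 20, 2052 → May 20, 2052: 30 days (April has 30).
May 20, 2052 → Jun 20, 2052: 31 days (May has 31).
Jun 20, 2052 → Jul 20, 2052: 30 days (June has 30).
Jul 20, 2052 → Aug 20, 2052: 31 days (July has 31).
Aug 20, 2052 → Sep 20, 2052: 31 days (August has 31).
Sep 20, 2052 → Oct 20, 2052: 30 days (September has 30).
Oct 20, 2052 → Nov 17, 2052: 28 days.
Total: 6115 days.

6115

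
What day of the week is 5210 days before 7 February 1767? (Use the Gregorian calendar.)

First find the weekday of Feb 7, 1767. Doomsday rule: the anchor day for the 1700s is Sunday. For year 67: 67÷12 = 5 r 7, and 7÷4 = 1, so 5+7+1 = 13.
Sunday + 13 ≡ Saturday — that's 1767's doomsday.
In February the doomsday date is Feb 28 (1767 is not a leap year).
Feb 7 is 21 days before Feb 28; 21 mod 7 = 0, so Saturday − 0 = Saturday.
5210 mod 7 = 2, so 5210 days before a Saturday is Saturday − 2 = Thursday.

Thursday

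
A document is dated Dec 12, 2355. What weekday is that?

Doomsday rule: the anchor day for the 2300s is Wednesday. For year 55: 55÷12 = 4 r 7, and 7÷4 = 1, so 4+7+1 = 12.
Wednesday + 12 ≡ Monday — that's 2355's doomsday.
In December the doomsday date is Dec 12.
Dec 12 is the doomsday itself: Monday.

Monday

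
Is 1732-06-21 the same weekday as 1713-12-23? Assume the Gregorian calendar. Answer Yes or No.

From Dec 23, 1713 to Jun 21, 1732 is 6755 days.
6755 mod 7 = 0, so they are the same weekday.
(Dec 23, 1713 is a Saturday; Jun 21, 1732 is a Saturday.)

Yes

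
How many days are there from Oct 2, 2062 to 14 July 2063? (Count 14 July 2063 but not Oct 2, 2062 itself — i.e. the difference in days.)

Oct 2, 2062 → Nov 2, 2062: 31 days (October has 31).
Nov 2, 2062 → Dec 2, 2062: 30 days (November has 30).
Dec 2, 2062 → Jan 2, 2063: 31 days (December has 31).
Jan 2, 2063 → Feb 2, 2063: 31 days (January has 31).
Feb 2, 2063 → Mar 2, 2063: 28 days (February has 28).
Mar 2, 2063 → Apr 2, 2063: 31 days (March has 31).
Apr 2, 2063 → May 2, 2063: 30 days (April has 30).
May 2, 2063 → Jun 2, 2063: 31 days (May has 31).
Jun 2, 2063 → Jul 2, 2063: 30 days (June has 30).
Jul 2, 2063 → Jul 14, 2063: 12 days.
Total: 285 days.

285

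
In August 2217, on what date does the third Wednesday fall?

August 20, 2217

August 1, 2217 is a Friday.
The first Wednesday is therefore August 6 (5 days later).
The third Wednesday is 6 + 2×7 = August 20.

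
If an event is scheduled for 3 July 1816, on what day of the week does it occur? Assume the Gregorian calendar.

Doomsday rule: the anchor day for the 1800s is Friday. For year 16: 16÷12 = 1 r 4, and 4÷4 = 1, so 1+4+1 = 6.
Friday + 6 ≡ Thursday — that's 1816's doomsday.
In July the doomsday date is Jul 11.
Jul 3 is 8 days before Jul 11; 8 mod 7 = 1, so Thursday − 1 = Wednesday.

Wednesday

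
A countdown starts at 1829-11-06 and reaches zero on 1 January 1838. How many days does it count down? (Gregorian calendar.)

2978

Nov 6, 1829 → Nov 6, 1830: 365 days.
Nov 6, 1830 → Nov 6, 1831: 365 days.
Nov 6, 1831 → Nov 6, 1832: 366 days (Feb 29, 1832 is in that span).
Nov 6, 1832 → Nov 6, 1833: 365 days.
Nov 6, 1833 → Nov 6, 1834: 365 days.
Nov 6, 1834 → Nov 6, 1835: 365 days.
Nov 6, 1835 → Nov 6, 1836: 366 days (Feb 29, 1836 is in that span).
Nov 6, 1836 → Nov 6, 1837: 365 days.
Nov 6, 1837 → Dec 6, 1837: 30 days (November has 30).
Dec 6, 1837 → Jan 1, 1838: 26 days.
Total: 2978 days.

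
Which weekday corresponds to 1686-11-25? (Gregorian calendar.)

Monday

Doomsday rule: the anchor day for the 1600s is Tuesday. For year 86: 86÷12 = 7 r 2, and 2÷4 = 0, so 7+2+0 = 9.
Tuesday + 9 ≡ Thursday — that's 1686's doomsday.
In November the doomsday date is Nov 7.
Nov 25 is 18 days after Nov 7; 18 mod 7 = 4, so Thursday + 4 = Monday.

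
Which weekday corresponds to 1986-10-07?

Doomsday rule: the anchor day for the 1900s is Wednesday. For year 86: 86÷12 = 7 r 2, and 2÷4 = 0, so 7+2+0 = 9.
Wednesday + 9 ≡ Friday — that's 1986's doomsday.
In October the doomsday date is Oct 10.
Oct 7 is 3 days before Oct 10; 3 mod 7 = 3, so Friday − 3 = Tuesday.

Tuesday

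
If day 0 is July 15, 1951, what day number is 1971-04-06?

Jul 15, 1951 → Jul 15, 1952: 366 days (Feb 29, 1952 is in that span).
Jul 15, 1952 → Jul 15, 1953: 365 days.
Jul 15, 1953 → Jul 15, 1954: 365 days.
Jul 15, 1954 → Jul 15, 1955: 365 days.
Jul 15, 1955 → Jul 15, 1956: 366 days (Feb 29, 1956 is in that span).
Jul 15, 1956 → Jul 15, 1957: 365 days.
Jul 15, 1957 → Jul 15, 1958: 365 days.
Jul 15, 1958 → Jul 15, 1959: 365 days.
Jul 15, 1959 → Jul 15, 1960: 366 days (Feb 29, 1960 is in that span).
Jul 15, 1960 → Jul 15, 1961: 365 days.
Jul 15, 1961 → Jul 15, 1962: 365 days.
Jul 15, 1962 → Jul 15, 1963: 365 days.
Jul 15, 1963 → Jul 15, 1964: 366 days (Feb 29, 1964 is in that span).
Jul 15, 1964 → Jul 15, 1965: 365 days.
Jul 15, 1965 → Jul 15, 1966: 365 days.
Jul 15, 1966 → Jul 15, 1967: 365 days.
Jul 15, 1967 → Jul 15, 1968: 366 days (Feb 29, 1968 is in that span).
Jul 15, 1968 → Jul 15, 1969: 365 days.
Jul 15, 1969 → Jul 15, 1970: 365 days.
Jul 15, 1970 → Aug 15, 1970: 31 days (July has 31).
Aug 15, 1970 → Sep 15, 1970: 31 days (August has 31).
Sep 15, 1970 → Oct 15, 1970: 30 days (September has 30).
Oct 15, 1970 → Nov 15, 1970: 31 days (October has 31).
Nov 15, 1970 → Dec 15, 1970: 30 days (November has 30).
Dec 15, 1970 → Jan 15, 1971: 31 days (December has 31).
Jan 15, 1971 → Feb 15, 1971: 31 days (January has 31).
Feb 15, 1971 → Mar 15, 1971: 28 days (February has 28).
Mar 15, 1971 → Apr 6, 1971: 22 days.
Total: 7205 days.

7205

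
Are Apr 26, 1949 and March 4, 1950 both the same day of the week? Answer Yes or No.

No

From Apr 26, 1949 to Mar 4, 1950 is 312 days.
312 mod 7 = 4, so they are different weekdays.
(Apr 26, 1949 is a Tuesday; Mar 4, 1950 is a Saturday.)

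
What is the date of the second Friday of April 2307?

April 1, 2307 is a Monday.
The first Friday is therefore April 5 (4 days later).
The second Friday is 5 + 1×7 = April 12.

April 12, 2307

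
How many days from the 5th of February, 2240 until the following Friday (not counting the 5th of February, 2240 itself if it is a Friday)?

Feb 5, 2240 is a Wednesday.
From Wednesday to the next Friday is 2 days.

2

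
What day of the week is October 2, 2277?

Tuesday

Doomsday rule: the anchor day for the 2200s is Friday. For year 77: 77÷12 = 6 r 5, and 5÷4 = 1, so 6+5+1 = 12.
Friday + 12 ≡ Wednesday — that's 2277's doomsday.
In October the doomsday date is Oct 10.
Oct 2 is 8 days before Oct 10; 8 mod 7 = 1, so Wednesday − 1 = Tuesday.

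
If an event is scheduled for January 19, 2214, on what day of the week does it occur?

Wednesday

Doomsday rule: the anchor day for the 2200s is Friday. For year 14: 14÷12 = 1 r 2, and 2÷4 = 0, so 1+2+0 = 3.
Friday + 3 ≡ Monday — that's 2214's doomsday.
In January the doomsday date is Jan 3 (2214 is not a leap year).
Jan 19 is 16 days after Jan 3; 16 mod 7 = 2, so Monday + 2 = Wednesday.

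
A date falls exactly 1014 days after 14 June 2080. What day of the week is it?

Thursday

First find the weekday of Jun 14, 2080. Doomsday rule: the anchor day for the 2000s is Tuesday. For year 80: 80÷12 = 6 r 8, and 8÷4 = 2, so 6+8+2 = 16.
Tuesday + 16 ≡ Thursday — that's 2080's doomsday.
In June the doomsday date is Jun 6.
Jun 14 is 8 days after Jun 6; 8 mod 7 = 1, so Thursday + 1 = Friday.
1014 mod 7 = 6, so 1014 days after a Friday is Friday + 6 = Thursday.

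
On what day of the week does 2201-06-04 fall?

January 1, 2201 is a Thursday.
Jan 1, 2201 → Feb 1, 2201: 31 days (January has 31).
Feb 1, 2201 → Mar 1, 2201: 28 days (February has 28).
Mar 1, 2201 → Apr 1, 2201: 31 days (March has 31).
Apr 1, 2201 → May 1, 2201: 30 days (April has 30).
May 1, 2201 → Jun 1, 2201: 31 days (May has 31).
Jun 1, 2201 → Jun 4, 2201: 3 days.
Total: 154 days.
154 mod 7 = 0, so Thursday + 0 = Thursday.

Thursday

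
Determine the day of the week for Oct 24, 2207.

Doomsday rule: the anchor day for the 2200s is Friday. For year 07: 7÷12 = 0 r 7, and 7÷4 = 1, so 0+7+1 = 8.
Friday + 8 ≡ Saturday — that's 2207's doomsday.
In October the doomsday date is Oct 10.
Oct 24 is 14 days after Oct 10; 14 mod 7 = 0, so Saturday + 0 = Saturday.

Saturday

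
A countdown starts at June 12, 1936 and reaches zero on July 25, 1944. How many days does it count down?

Jun 12, 1936 → Jun 12, 1937: 365 days.
Jun 12, 1937 → Jun 12, 1938: 365 days.
Jun 12, 1938 → Jun 12, 1939: 365 days.
Jun 12, 1939 → Jun 12, 1940: 366 days (Feb 29, 1940 is in that span).
Jun 12, 1940 → Jun 12, 1941: 365 days.
Jun 12, 1941 → Jun 12, 1942: 365 days.
Jun 12, 1942 → Jun 12, 1943: 365 days.
Jun 12, 1943 → Jun 12, 1944: 366 days (Feb 29, 1944 is in that span).
Jun 12, 1944 → Jul 12, 1944: 30 days (June has 30).
Jul 12, 1944 → Jul 25, 1944: 13 days.
Total: 2965 days.

2965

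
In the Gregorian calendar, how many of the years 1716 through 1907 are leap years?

46

Multiples of 4 in [1716,1907]: 48.
Of those, multiples of 100: 2 (not leap unless ÷400).
Multiples of 400: 0.
Leap years = 48 − 2 + 0 = 46.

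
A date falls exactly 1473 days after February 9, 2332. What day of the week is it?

Friday

Feb 9, 2332 is a Tuesday.
1473 mod 7 = 3, so 1473 days after a Tuesday is Tuesday + 3 = Friday.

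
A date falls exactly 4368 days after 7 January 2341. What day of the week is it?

Tuesday

Jan 7, 2341 is a Tuesday.
4368 mod 7 = 0, so 4368 days after a Tuesday is Tuesday + 0 = Tuesday.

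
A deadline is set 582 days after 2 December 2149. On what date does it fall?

+365 (one year) → Dec 2, 2150 (217 left).
Dec has 31 days: +30 → Jan 1, 2151 (187 left).
Jan has 31 days: +31 → Feb 1, 2151 (156 left).
Feb has 28 days: +28 → Mar 1, 2151 (128 left).
Mar has 31 days: +31 → Apr 1, 2151 (97 left).
Apr has 30 days: +30 → May 1, 2151 (67 left).
May has 31 days: +31 → Jun 1, 2151 (36 left).
Jun has 30 days: +30 → Jul 1, 2151 (6 left).
+6 → Jul 7, 2151.

July 7, 2151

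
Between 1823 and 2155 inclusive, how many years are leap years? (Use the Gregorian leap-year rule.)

Multiples of 4 in [1823,2155]: 83.
Of those, multiples of 100: 3 (not leap unless ÷400).
Multiples of 400: 1.
Leap years = 83 − 3 + 1 = 81.

81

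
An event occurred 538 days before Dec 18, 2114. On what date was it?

−365 (one year) → Dec 18, 2113 (173 left).
−18 → Nov 30, 2113 (end of Nov, 30 days; 155 left).
−30 → Oct 31, 2113 (end of Oct, 31 days; 125 left).
−31 → Sep 30, 2113 (end of Sep, 30 days; 94 left).
−30 → Aug 31, 2113 (end of Aug, 31 days; 64 left).
−31 → Jul 31, 2113 (end of Jul, 31 days; 33 left).
−31 → Jun 30, 2113 (end of Jun, 30 days; 2 left).
−2 → Jun 28, 2113.

June 28, 2113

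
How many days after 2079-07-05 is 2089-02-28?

Jul 5, 2079 → Jul 5, 2080: 366 days (Feb 29, 2080 is in that span).
Jul 5, 2080 → Jul 5, 2081: 365 days.
Jul 5, 2081 → Jul 5, 2082: 365 days.
Jul 5, 2082 → Jul 5, 2083: 365 days.
Jul 5, 2083 → Jul 5, 2084: 366 days (Feb 29, 2084 is in that span).
Jul 5, 2084 → Jul 5, 2085: 365 days.
Jul 5, 2085 → Jul 5, 2086: 365 days.
Jul 5, 2086 → Jul 5, 2087: 365 days.
Jul 5, 2087 → Jul 5, 2088: 366 days (Feb 29, 2088 is in that span).
Jul 5, 2088 → Aug 5, 2088: 31 days (July has 31).
Aug 5, 2088 → Sep 5, 2088: 31 days (August has 31).
Sep 5, 2088 → Oct 5, 2088: 30 days (September has 30).
Oct 5, 2088 → Nov 5, 2088: 31 days (October has 31).
Nov 5, 2088 → Dec 5, 2088: 30 days (November has 30).
Dec 5, 2088 → Jan 5, 2089: 31 days (December has 31).
Jan 5, 2089 → Feb 5, 2089: 31 days (January has 31).
Feb 5, 2089 → Feb 28, 2089: 23 days.
Total: 3526 days.

3526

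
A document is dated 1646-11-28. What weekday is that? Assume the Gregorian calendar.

Doomsday rule: the anchor day for the 1600s is Tuesday. For year 46: 46÷12 = 3 r 10, and 10÷4 = 2, so 3+10+2 = 15.
Tuesday + 15 ≡ Wednesday — that's 1646's doomsday.
In November the doomsday date is Nov 7.
Nov 28 is 21 days after Nov 7; 21 mod 7 = 0, so Wednesday + 0 = Wednesday.

Wednesday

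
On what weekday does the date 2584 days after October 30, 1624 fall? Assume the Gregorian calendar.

Thursday

First find the weekday of Oct 30, 1624. Doomsday rule: the anchor day for the 1600s is Tuesday. For year 24: 24÷12 = 2 r 0, and 0÷4 = 0, so 2+0+0 = 2.
Tuesday + 2 ≡ Thursday — that's 1624's doomsday.
In October the doomsday date is Oct 10.
Oct 30 is 20 days after Oct 10; 20 mod 7 = 6, so Thursday + 6 = Wednesday.
2584 mod 7 = 1, so 2584 days after a Wednesday is Wednesday + 1 = Thursday.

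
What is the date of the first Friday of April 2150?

April 1, 2150 is a Wednesday.
The first Friday is therefore April 3 (2 days later).

April 3, 2150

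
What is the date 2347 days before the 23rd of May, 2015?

−365 (one year) → May 23, 2014 (1982 left).
−365 (one year) → May 23, 2013 (1617 left).
−365 (one year) → May 23, 2012 (1252 left).
−366 (one year; includes Feb 29, 2012) → May 23, 2011 (886 left).
−365 (one year) → May 23, 2010 (521 left).
−365 (one year) → May 23, 2009 (156 left).
−23 → Apr 30, 2009 (end of Apr, 30 days; 133 left).
−30 → Mar 31, 2009 (end of Mar, 31 days; 103 left).
−31 → Feb 28, 2009 (end of Feb, 28 days; 72 left).
−28 → Jan 31, 2009 (end of Jan, 31 days; 44 left).
−31 → Dec 31, 2008 (end of Dec, 31 days; 13 left).
−13 → Dec 18, 2008.

December 18, 2008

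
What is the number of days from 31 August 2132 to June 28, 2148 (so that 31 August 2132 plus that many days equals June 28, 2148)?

5780

Aug 31, 2132 → Aug 31, 2133: 365 days.
Aug 31, 2133 → Aug 31, 2134: 365 days.
Aug 31, 2134 → Aug 31, 2135: 365 days.
Aug 31, 2135 → Aug 31, 2136: 366 days (Feb 29, 2136 is in that span).
Aug 31, 2136 → Aug 31, 2137: 365 days.
Aug 31, 2137 → Aug 31, 2138: 365 days.
Aug 31, 2138 → Aug 31, 2139: 365 days.
Aug 31, 2139 → Aug 31, 2140: 366 days (Feb 29, 2140 is in that span).
Aug 31, 2140 → Aug 31, 2141: 365 days.
Aug 31, 2141 → Aug 31, 2142: 365 days.
Aug 31, 2142 → Aug 31, 2143: 365 days.
Aug 31, 2143 → Aug 31, 2144: 366 days (Feb 29, 2144 is in that span).
Aug 31, 2144 → Aug 31, 2145: 365 days.
Aug 31, 2145 → Aug 31, 2146: 365 days.
Aug 31, 2146 → Aug 31, 2147: 365 days.
Aug 31, 2147 → Sep 30, 2147: 30 days (August has 31).
Sep 30, 2147 → Oct 30, 2147: 30 days (September has 30).
Oct 30, 2147 → Nov 30, 2147: 31 days (October has 31).
Nov 30, 2147 → Dec 30, 2147: 30 days (November has 30).
Dec 30, 2147 → Jan 30, 2148: 31 days (December has 31).
Jan 30, 2148 → Feb 29, 2148: 30 days (January has 31).
Feb 29, 2148 → Mar 29, 2148: 29 days (February has 29).
Mar 29, 2148 → Apr 29, 2148: 31 days (March has 31).
Apr 29, 2148 → May 29, 2148: 30 days (April has 30).
May 29, 2148 → Jun 28, 2148: 30 days.
Total: 5780 days.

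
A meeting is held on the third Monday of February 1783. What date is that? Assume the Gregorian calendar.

February 1, 1783 is a Saturday.
The first Monday is therefore February 3 (2 days later).
The third Monday is 3 + 2×7 = February 17.

February 17, 1783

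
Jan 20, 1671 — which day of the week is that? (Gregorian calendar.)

Tuesday

Doomsday rule: the anchor day for the 1600s is Tuesday. For year 71: 71÷12 = 5 r 11, and 11÷4 = 2, so 5+11+2 = 18.
Tuesday + 18 ≡ Saturday — that's 1671's doomsday.
In January the doomsday date is Jan 3 (1671 is not a leap year).
Jan 20 is 17 days after Jan 3; 17 mod 7 = 3, so Saturday + 3 = Tuesday.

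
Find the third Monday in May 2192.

May 1, 2192 is a Tuesday.
The first Monday is therefore May 7 (6 days later).
The third Monday is 7 + 2×7 = May 21.

May 21, 2192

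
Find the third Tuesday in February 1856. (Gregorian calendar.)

February 19, 1856

February 1, 1856 is a Friday.
The first Tuesday is therefore February 5 (4 days later).
The third Tuesday is 5 + 2×7 = February 19.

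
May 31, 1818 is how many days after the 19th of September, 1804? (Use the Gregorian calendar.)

5002

Sep 19, 1804 → Sep 19, 1805: 365 days.
Sep 19, 1805 → Sep 19, 1806: 365 days.
Sep 19, 1806 → Sep 19, 1807: 365 days.
Sep 19, 1807 → Sep 19, 1808: 366 days (Feb 29, 1808 is in that span).
Sep 19, 1808 → Sep 19, 1809: 365 days.
Sep 19, 1809 → Sep 19, 1810: 365 days.
Sep 19, 1810 → Sep 19, 1811: 365 days.
Sep 19, 1811 → Sep 19, 1812: 366 days (Feb 29, 1812 is in that span).
Sep 19, 1812 → Sep 19, 1813: 365 days.
Sep 19, 1813 → Sep 19, 1814: 365 days.
Sep 19, 1814 → Sep 19, 1815: 365 days.
Sep 19, 1815 → Sep 19, 1816: 366 days (Feb 29, 1816 is in that span).
Sep 19, 1816 → Sep 19, 1817: 365 days.
Sep 19, 1817 → Oct 19, 1817: 30 days (September has 30).
Oct 19, 1817 → Nov 19, 1817: 31 days (October has 31).
Nov 19, 1817 → Dec 19, 1817: 30 days (November has 30).
Dec 19, 1817 → Jan 19, 1818: 31 days (December has 31).
Jan 19, 1818 → Feb 19, 1818: 31 days (January has 31).
Feb 19, 1818 → Mar 19, 1818: 28 days (February has 28).
Mar 19, 1818 → Apr 19, 1818: 31 days (March has 31).
Apr 19, 1818 → May 19, 1818: 30 days (April has 30).
May 19, 1818 → May 31, 1818: 12 days.
Total: 5002 days.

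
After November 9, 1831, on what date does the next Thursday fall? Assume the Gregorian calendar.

Nov 9, 1831 is a Wednesday.
From Wednesday to the next Thursday is 1 day.
Nov 9, 1831 + 1 = Nov 10, 1831.

November 10, 1831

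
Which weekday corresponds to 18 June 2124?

January 1, 2124 is a Saturday.
Jan 1, 2124 → Feb 1, 2124: 31 days (January has 31).
Feb 1, 2124 → Mar 1, 2124: 29 days (February has 29).
Mar 1, 2124 → Apr 1, 2124: 31 days (March has 31).
Apr 1, 2124 → May 1, 2124: 30 days (April has 30).
May 1, 2124 → Jun 1, 2124: 31 days (May has 31).
Jun 1, 2124 → Jun 18, 2124: 17 days.
Total: 169 days.
169 mod 7 = 1, so Saturday + 1 = Sunday.

Sunday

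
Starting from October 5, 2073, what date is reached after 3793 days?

+365 (one year) → Oct 5, 2074 (3428 left).
+365 (one year) → Oct 5, 2075 (3063 left).
+366 (one year; includes Feb 29, 2076) → Oct 5, 2076 (2697 left).
+365 (one year) → Oct 5, 2077 (2332 left).
+365 (one year) → Oct 5, 2078 (1967 left).
+365 (one year) → Oct 5, 2079 (1602 left).
+366 (one year; includes Feb 29, 2080) → Oct 5, 2080 (1236 left).
+365 (one year) → Oct 5, 2081 (871 left).
+365 (one year) → Oct 5, 2082 (506 left).
+365 (one year) → Oct 5, 2083 (141 left).
Oct has 31 days: +27 → Nov 1, 2083 (114 left).
Nov has 30 days: +30 → Dec 1, 2083 (84 left).
Dec has 31 days: +31 → Jan 1, 2084 (53 left).
Jan has 31 days: +31 → Feb 1, 2084 (22 left).
+22 → Feb 23, 2084.

February 23, 2084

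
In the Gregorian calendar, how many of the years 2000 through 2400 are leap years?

98

Multiples of 4 in [2000,2400]: 101.
Of those, multiples of 100: 5 (not leap unless ÷400).
Multiples of 400: 2.
Leap years = 101 − 5 + 2 = 98.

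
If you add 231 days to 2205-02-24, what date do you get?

Feb has 28 days: +5 → Mar 1, 2205 (226 left).
Mar has 31 days: +31 → Apr 1, 2205 (195 left).
Apr has 30 days: +30 → May 1, 2205 (165 left).
May has 31 days: +31 → Jun 1, 2205 (134 left).
Jun has 30 days: +30 → Jul 1, 2205 (104 left).
Jul has 31 days: +31 → Aug 1, 2205 (73 left).
Aug has 31 days: +31 → Sep 1, 2205 (42 left).
Sep has 30 days: +30 → Oct 1, 2205 (12 left).
+12 → Oct 13, 2205.

October 13, 2205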